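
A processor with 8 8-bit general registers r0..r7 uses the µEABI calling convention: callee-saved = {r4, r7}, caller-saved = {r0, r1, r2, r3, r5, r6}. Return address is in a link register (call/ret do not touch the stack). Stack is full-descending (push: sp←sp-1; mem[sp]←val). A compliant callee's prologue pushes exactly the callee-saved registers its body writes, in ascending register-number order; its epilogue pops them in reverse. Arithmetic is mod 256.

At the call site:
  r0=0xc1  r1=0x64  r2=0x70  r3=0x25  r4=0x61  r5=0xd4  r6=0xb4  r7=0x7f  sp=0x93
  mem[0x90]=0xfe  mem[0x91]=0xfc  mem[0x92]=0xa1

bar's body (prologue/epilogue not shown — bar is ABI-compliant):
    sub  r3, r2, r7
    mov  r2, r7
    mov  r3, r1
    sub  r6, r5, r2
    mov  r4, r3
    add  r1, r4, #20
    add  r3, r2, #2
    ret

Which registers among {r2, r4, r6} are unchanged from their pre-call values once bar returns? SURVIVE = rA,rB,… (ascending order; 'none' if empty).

SURVIVE = r4

prologue: push r4 → mem[0x92]=0x61, sp=0x92
body[0] sub  r3, r2, r7 → r3=0xf1
body[1] mov  r2, r7 → r2=0x7f
body[2] mov  r3, r1 → r3=0x64
body[3] sub  r6, r5, r2 → r6=0x55
body[4] mov  r4, r3 → r4=0x64
body[5] add  r1, r4, #20 → r1=0x78
body[6] add  r3, r2, #2 → r3=0x81
epilogue: pop r4=0x61, sp=0x93
r2: caller-saved, written=True
r4: callee-saved, written=True
r6: caller-saved, written=True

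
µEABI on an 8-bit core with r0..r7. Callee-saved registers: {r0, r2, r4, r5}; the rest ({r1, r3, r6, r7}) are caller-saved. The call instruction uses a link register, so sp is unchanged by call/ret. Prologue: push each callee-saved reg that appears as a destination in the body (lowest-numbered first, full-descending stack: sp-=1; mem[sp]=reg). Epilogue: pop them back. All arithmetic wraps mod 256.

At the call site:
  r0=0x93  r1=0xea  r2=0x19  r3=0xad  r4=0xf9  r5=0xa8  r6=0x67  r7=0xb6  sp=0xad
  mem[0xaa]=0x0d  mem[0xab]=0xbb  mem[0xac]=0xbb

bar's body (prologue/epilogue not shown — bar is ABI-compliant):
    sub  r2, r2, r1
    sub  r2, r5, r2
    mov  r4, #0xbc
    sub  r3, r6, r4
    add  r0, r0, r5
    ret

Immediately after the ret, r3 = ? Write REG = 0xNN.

REG = 0xab

prologue: push r0 → mem[0xac]=0x93, sp=0xac
prologue: push r2 → mem[0xab]=0x19, sp=0xab
prologue: push r4 → mem[0xaa]=0xf9, sp=0xaa
body[0] sub  r2, r2, r1 → r2=0x2f
body[1] sub  r2, r5, r2 → r2=0x79
body[2] mov  r4, #0xbc → r4=0xbc
body[3] sub  r3, r6, r4 → r3=0xab
body[4] add  r0, r0, r5 → r0=0x3b
epilogue: pop r4=0xf9, sp=0xab
epilogue: pop r2=0x19, sp=0xac
epilogue: pop r0=0x93, sp=0xad
r3 is caller-saved → body value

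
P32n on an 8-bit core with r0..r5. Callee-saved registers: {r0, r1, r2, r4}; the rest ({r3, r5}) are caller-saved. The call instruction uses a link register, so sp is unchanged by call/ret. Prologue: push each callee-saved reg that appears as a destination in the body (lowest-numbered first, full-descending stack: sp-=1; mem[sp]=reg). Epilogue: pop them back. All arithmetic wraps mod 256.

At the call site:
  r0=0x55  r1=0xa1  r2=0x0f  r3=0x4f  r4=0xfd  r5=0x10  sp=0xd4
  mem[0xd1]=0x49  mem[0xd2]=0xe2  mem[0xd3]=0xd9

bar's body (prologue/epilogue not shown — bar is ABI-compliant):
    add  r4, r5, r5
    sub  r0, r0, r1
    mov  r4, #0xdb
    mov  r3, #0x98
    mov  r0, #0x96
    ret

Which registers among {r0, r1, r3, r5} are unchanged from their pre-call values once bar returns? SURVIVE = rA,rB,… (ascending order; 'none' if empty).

SURVIVE = r0,r1,r5

prologue: push r0 → mem[0xd3]=0x55, sp=0xd3
prologue: push r4 → mem[0xd2]=0xfd, sp=0xd2
body[0] add  r4, r5, r5 → r4=0x20
body[1] sub  r0, r0, r1 → r0=0xb4
body[2] mov  r4, #0xdb → r4=0xdb
body[3] mov  r3, #0x98 → r3=0x98
body[4] mov  r0, #0x96 → r0=0x96
epilogue: pop r4=0xfd, sp=0xd3
epilogue: pop r0=0x55, sp=0xd4
r0: callee-saved, written=True
r1: callee-saved, written=False
r3: caller-saved, written=True
r5: caller-saved, written=False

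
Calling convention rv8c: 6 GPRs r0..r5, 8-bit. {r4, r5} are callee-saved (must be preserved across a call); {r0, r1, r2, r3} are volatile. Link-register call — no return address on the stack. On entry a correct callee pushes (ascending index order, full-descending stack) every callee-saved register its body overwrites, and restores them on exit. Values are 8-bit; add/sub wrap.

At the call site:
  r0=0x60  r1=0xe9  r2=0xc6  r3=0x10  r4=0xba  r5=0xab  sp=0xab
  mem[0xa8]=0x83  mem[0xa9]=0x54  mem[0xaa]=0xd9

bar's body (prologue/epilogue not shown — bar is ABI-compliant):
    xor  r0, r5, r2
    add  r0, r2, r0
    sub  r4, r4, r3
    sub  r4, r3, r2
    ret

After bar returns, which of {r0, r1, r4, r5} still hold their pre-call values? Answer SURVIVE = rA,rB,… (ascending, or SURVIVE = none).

prologue: push r4 -> mem[0xaa]=0xba, sp=0xaa
body[0] xor  r0, r5, r2 -> r0=0x6d
body[1] add  r0, r2, r0 -> r0=0x33
body[2] sub  r4, r4, r3 -> r4=0xaa
body[3] sub  r4, r3, r2 -> r4=0x4a
epilogue: pop r4=0xba, sp=0xab
r0: caller-saved, written=True
r1: caller-saved, written=False
r4: callee-saved, written=True
r5: callee-saved, written=False

SURVIVE = r1,r4,r5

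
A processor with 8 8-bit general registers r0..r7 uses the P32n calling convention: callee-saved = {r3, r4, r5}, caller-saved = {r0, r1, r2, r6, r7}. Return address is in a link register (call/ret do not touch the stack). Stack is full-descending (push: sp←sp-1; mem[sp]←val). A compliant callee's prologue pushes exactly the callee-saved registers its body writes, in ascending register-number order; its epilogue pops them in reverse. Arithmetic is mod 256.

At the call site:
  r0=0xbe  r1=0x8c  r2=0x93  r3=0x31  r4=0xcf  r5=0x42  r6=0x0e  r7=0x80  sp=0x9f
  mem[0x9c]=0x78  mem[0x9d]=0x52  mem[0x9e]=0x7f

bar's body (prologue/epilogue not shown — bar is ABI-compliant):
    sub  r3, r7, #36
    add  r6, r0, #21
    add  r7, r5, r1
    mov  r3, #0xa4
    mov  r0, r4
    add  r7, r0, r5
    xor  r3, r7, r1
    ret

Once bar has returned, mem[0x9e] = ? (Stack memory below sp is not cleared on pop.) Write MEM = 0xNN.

prologue: push r3 → mem[0x9e]=0x31, sp=0x9e
body[0] sub  r3, r7, #36 → r3=0x5c
body[1] add  r6, r0, #21 → r6=0xd3
body[2] add  r7, r5, r1 → r7=0xce
body[3] mov  r3, #0xa4 → r3=0xa4
body[4] mov  r0, r4 → r0=0xcf
body[5] add  r7, r0, r5 → r7=0x11
body[6] xor  r3, r7, r1 → r3=0x9d
epilogue: pop r3=0x31, sp=0x9f
prologue pushed ['r3'] at ['0x9e']

MEM = 0x31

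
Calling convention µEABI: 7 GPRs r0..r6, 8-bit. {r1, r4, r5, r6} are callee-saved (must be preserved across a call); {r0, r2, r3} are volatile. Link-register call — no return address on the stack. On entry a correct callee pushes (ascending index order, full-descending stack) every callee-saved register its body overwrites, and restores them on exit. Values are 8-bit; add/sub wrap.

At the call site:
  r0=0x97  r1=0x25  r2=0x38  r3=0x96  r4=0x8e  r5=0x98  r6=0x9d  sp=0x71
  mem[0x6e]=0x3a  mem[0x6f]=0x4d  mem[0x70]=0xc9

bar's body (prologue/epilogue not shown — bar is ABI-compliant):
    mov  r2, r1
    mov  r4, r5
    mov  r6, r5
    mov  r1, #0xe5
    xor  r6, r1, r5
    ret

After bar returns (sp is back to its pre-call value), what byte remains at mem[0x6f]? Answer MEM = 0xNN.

MEM = 0x8e

prologue: push r1 -> mem[0x70]=0x25, sp=0x70
prologue: push r4 -> mem[0x6f]=0x8e, sp=0x6f
prologue: push r6 -> mem[0x6e]=0x9d, sp=0x6e
body[0] mov  r2, r1 -> r2=0x25
body[1] mov  r4, r5 -> r4=0x98
body[2] mov  r6, r5 -> r6=0x98
body[3] mov  r1, #0xe5 -> r1=0xe5
body[4] xor  r6, r1, r5 -> r6=0x7d
epilogue: pop r6=0x9d, sp=0x6f
epilogue: pop r4=0x8e, sp=0x70
epilogue: pop r1=0x25, sp=0x71
prologue pushed ['r1', 'r4', 'r6'] at ['0x70', '0x6f', '0x6e']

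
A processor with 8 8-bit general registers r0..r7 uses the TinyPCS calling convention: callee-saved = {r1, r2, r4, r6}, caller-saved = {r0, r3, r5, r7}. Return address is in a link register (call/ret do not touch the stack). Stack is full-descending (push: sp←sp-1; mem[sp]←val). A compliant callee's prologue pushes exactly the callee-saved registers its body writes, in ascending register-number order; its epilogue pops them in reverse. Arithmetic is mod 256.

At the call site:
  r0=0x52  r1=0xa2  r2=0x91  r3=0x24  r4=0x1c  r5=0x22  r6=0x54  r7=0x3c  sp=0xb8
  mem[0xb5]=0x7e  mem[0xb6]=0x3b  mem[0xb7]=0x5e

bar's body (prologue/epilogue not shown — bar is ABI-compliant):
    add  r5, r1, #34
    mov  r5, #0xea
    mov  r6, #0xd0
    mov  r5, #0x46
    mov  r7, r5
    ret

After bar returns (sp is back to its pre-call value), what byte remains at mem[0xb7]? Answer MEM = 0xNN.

prologue: push r6 → mem[0xb7]=0x54, sp=0xb7
body[0] add  r5, r1, #34 → r5=0xc4
body[1] mov  r5, #0xea → r5=0xea
body[2] mov  r6, #0xd0 → r6=0xd0
body[3] mov  r5, #0x46 → r5=0x46
body[4] mov  r7, r5 → r7=0x46
epilogue: pop r6=0x54, sp=0xb8
prologue pushed ['r6'] at ['0xb7']

MEM = 0x54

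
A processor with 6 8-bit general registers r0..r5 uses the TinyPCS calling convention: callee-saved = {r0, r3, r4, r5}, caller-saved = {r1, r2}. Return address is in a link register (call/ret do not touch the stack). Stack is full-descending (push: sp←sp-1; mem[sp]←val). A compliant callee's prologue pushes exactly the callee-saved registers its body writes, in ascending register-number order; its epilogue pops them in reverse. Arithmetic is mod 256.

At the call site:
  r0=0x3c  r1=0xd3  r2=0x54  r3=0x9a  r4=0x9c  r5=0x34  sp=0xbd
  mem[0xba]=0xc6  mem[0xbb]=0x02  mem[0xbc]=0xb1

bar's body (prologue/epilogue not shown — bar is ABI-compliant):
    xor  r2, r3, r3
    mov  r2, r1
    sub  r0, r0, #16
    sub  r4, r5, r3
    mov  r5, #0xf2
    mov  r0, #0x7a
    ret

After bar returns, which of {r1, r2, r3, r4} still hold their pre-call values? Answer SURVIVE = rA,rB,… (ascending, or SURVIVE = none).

prologue: push r0 → mem[0xbc]=0x3c, sp=0xbc
prologue: push r4 → mem[0xbb]=0x9c, sp=0xbb
prologue: push r5 → mem[0xba]=0x34, sp=0xba
body[0] xor  r2, r3, r3 → r2=0x00
body[1] mov  r2, r1 → r2=0xd3
body[2] sub  r0, r0, #16 → r0=0x2c
body[3] sub  r4, r5, r3 → r4=0x9a
body[4] mov  r5, #0xf2 → r5=0xf2
body[5] mov  r0, #0x7a → r0=0x7a
epilogue: pop r5=0x34, sp=0xbb
epilogue: pop r4=0x9c, sp=0xbc
epilogue: pop r0=0x3c, sp=0xbd
r1: caller-saved, written=False
r2: caller-saved, written=True
r3: callee-saved, written=False
r4: callee-saved, written=True

SURVIVE = r1,r3,r4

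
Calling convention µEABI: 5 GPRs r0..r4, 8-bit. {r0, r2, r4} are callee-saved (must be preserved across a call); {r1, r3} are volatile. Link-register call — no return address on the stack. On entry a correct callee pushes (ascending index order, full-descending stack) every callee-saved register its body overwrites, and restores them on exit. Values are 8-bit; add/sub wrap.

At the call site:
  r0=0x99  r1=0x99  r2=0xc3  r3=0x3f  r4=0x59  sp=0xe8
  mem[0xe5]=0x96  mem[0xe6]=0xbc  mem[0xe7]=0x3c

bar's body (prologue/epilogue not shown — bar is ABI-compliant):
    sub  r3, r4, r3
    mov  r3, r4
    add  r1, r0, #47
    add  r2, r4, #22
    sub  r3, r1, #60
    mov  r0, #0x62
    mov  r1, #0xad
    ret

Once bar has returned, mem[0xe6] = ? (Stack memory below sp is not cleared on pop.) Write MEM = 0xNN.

MEM = 0xc3

prologue: push r0 → mem[0xe7]=0x99, sp=0xe7
prologue: push r2 → mem[0xe6]=0xc3, sp=0xe6
body[0] sub  r3, r4, r3 → r3=0x1a
body[1] mov  r3, r4 → r3=0x59
body[2] add  r1, r0, #47 → r1=0xc8
body[3] add  r2, r4, #22 → r2=0x6f
body[4] sub  r3, r1, #60 → r3=0x8c
body[5] mov  r0, #0x62 → r0=0x62
body[6] mov  r1, #0xad → r1=0xad
epilogue: pop r2=0xc3, sp=0xe7
epilogue: pop r0=0x99, sp=0xe8
prologue pushed ['r0', 'r2'] at ['0xe7', '0xe6']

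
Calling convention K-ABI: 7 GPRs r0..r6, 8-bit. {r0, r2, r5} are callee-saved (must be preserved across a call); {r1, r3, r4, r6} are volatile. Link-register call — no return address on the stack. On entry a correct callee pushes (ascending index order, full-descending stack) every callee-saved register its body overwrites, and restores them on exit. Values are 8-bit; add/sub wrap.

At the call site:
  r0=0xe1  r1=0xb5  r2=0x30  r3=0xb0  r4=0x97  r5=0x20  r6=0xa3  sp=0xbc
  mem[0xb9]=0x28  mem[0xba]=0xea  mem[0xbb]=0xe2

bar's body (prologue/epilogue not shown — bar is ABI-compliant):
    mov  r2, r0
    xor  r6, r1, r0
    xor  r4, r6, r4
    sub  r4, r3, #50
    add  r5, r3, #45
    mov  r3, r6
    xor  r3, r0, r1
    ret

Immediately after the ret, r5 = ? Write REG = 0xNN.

prologue: push r2 -> mem[0xbb]=0x30, sp=0xbb
prologue: push r5 -> mem[0xba]=0x20, sp=0xba
body[0] mov  r2, r0 -> r2=0xe1
body[1] xor  r6, r1, r0 -> r6=0x54
body[2] xor  r4, r6, r4 -> r4=0xc3
body[3] sub  r4, r3, #50 -> r4=0x7e
body[4] add  r5, r3, #45 -> r5=0xdd
body[5] mov  r3, r6 -> r3=0x54
body[6] xor  r3, r0, r1 -> r3=0x54
epilogue: pop r5=0x20, sp=0xbb
epilogue: pop r2=0x30, sp=0xbc
r5 is callee-saved -> restored

REG = 0x20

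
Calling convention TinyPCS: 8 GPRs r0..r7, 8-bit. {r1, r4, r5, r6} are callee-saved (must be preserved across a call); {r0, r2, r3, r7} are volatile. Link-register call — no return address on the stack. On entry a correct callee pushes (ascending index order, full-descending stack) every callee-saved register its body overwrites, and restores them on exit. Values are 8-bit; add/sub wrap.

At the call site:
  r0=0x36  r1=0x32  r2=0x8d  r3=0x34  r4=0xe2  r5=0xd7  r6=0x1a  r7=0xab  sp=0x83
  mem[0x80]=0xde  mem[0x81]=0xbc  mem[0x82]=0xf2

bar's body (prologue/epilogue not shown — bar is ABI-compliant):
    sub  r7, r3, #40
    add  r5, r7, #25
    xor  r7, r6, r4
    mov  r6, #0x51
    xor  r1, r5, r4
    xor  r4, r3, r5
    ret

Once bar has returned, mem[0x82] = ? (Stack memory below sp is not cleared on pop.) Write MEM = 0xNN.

prologue: push r1 → mem[0x82]=0x32, sp=0x82
prologue: push r4 → mem[0x81]=0xe2, sp=0x81
prologue: push r5 → mem[0x80]=0xd7, sp=0x80
prologue: push r6 → mem[0x7f]=0x1a, sp=0x7f
body[0] sub  r7, r3, #40 → r7=0x0c
body[1] add  r5, r7, #25 → r5=0x25
body[2] xor  r7, r6, r4 → r7=0xf8
body[3] mov  r6, #0x51 → r6=0x51
body[4] xor  r1, r5, r4 → r1=0xc7
body[5] xor  r4, r3, r5 → r4=0x11
epilogue: pop r6=0x1a, sp=0x80
epilogue: pop r5=0xd7, sp=0x81
epilogue: pop r4=0xe2, sp=0x82
epilogue: pop r1=0x32, sp=0x83
prologue pushed ['r1', 'r4', 'r5', 'r6'] at ['0x82', '0x81', '0x80', '0x7f']

MEM = 0x32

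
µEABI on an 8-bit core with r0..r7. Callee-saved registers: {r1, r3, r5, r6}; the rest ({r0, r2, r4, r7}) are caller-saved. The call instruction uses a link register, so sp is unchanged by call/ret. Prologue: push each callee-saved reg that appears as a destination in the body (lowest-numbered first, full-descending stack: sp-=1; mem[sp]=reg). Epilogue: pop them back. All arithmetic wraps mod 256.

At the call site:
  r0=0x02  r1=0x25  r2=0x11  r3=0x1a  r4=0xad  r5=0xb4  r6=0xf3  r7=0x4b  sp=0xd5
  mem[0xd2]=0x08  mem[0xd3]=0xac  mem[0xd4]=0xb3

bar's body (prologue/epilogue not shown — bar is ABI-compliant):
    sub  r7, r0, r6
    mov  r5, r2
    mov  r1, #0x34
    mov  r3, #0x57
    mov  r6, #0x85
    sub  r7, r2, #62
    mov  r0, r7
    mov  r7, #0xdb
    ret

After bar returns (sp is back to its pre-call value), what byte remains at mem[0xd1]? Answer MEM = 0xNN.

prologue: push r1 -> mem[0xd4]=0x25, sp=0xd4
prologue: push r3 -> mem[0xd3]=0x1a, sp=0xd3
prologue: push r5 -> mem[0xd2]=0xb4, sp=0xd2
prologue: push r6 -> mem[0xd1]=0xf3, sp=0xd1
body[0] sub  r7, r0, r6 -> r7=0x0f
body[1] mov  r5, r2 -> r5=0x11
body[2] mov  r1, #0x34 -> r1=0x34
body[3] mov  r3, #0x57 -> r3=0x57
body[4] mov  r6, #0x85 -> r6=0x85
body[5] sub  r7, r2, #62 -> r7=0xd3
body[6] mov  r0, r7 -> r0=0xd3
body[7] mov  r7, #0xdb -> r7=0xdb
epilogue: pop r6=0xf3, sp=0xd2
epilogue: pop r5=0xb4, sp=0xd3
epilogue: pop r3=0x1a, sp=0xd4
epilogue: pop r1=0x25, sp=0xd5
prologue pushed ['r1', 'r3', 'r5', 'r6'] at ['0xd4', '0xd3', '0xd2', '0xd1']

MEM = 0xf3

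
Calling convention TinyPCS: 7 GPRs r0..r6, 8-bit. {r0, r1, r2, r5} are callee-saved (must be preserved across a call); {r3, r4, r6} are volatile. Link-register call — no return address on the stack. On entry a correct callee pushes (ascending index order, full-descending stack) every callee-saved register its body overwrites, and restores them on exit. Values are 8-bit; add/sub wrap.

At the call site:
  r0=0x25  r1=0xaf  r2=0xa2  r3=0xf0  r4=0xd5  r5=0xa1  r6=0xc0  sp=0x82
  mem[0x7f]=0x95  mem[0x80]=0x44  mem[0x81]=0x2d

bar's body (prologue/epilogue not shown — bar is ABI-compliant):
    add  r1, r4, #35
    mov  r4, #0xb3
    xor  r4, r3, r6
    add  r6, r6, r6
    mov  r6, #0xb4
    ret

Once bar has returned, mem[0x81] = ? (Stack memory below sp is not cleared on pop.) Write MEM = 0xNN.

MEM = 0xaf

prologue: push r1 → mem[0x81]=0xaf, sp=0x81
body[0] add  r1, r4, #35 → r1=0xf8
body[1] mov  r4, #0xb3 → r4=0xb3
body[2] xor  r4, r3, r6 → r4=0x30
body[3] add  r6, r6, r6 → r6=0x80
body[4] mov  r6, #0xb4 → r6=0xb4
epilogue: pop r1=0xaf, sp=0x82
prologue pushed ['r1'] at ['0x81']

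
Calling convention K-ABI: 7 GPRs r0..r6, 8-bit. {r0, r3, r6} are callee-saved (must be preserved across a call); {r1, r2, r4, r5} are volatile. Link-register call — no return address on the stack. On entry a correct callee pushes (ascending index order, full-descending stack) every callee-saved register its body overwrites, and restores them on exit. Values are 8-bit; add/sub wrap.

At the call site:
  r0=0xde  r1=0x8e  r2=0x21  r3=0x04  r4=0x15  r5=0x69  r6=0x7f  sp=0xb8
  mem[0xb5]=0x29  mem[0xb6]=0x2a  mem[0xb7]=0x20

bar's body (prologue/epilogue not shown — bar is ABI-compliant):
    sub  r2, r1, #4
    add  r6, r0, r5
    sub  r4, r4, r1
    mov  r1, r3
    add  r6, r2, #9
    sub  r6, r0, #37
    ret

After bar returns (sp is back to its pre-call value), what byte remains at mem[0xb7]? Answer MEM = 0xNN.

prologue: push r6 → mem[0xb7]=0x7f, sp=0xb7
body[0] sub  r2, r1, #4 → r2=0x8a
body[1] add  r6, r0, r5 → r6=0x47
body[2] sub  r4, r4, r1 → r4=0x87
body[3] mov  r1, r3 → r1=0x04
body[4] add  r6, r2, #9 → r6=0x93
body[5] sub  r6, r0, #37 → r6=0xb9
epilogue: pop r6=0x7f, sp=0xb8
prologue pushed ['r6'] at ['0xb7']

MEM = 0x7f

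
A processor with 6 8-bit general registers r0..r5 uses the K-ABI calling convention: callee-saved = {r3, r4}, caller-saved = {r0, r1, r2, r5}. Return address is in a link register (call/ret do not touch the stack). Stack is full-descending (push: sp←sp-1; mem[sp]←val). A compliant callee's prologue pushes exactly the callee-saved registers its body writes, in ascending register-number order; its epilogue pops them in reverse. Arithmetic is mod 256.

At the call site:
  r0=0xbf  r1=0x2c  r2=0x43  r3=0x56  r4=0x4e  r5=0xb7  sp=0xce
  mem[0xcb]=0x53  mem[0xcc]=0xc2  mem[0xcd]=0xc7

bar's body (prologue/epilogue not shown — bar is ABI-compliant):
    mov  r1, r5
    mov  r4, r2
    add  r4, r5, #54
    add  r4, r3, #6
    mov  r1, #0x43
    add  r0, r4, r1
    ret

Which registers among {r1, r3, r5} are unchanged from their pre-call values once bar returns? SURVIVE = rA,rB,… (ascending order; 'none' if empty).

prologue: push r4 -> mem[0xcd]=0x4e, sp=0xcd
body[0] mov  r1, r5 -> r1=0xb7
body[1] mov  r4, r2 -> r4=0x43
body[2] add  r4, r5, #54 -> r4=0xed
body[3] add  r4, r3, #6 -> r4=0x5c
body[4] mov  r1, #0x43 -> r1=0x43
body[5] add  r0, r4, r1 -> r0=0x9f
epilogue: pop r4=0x4e, sp=0xce
r1: caller-saved, written=True
r3: callee-saved, written=False
r5: caller-saved, written=False

SURVIVE = r3,r5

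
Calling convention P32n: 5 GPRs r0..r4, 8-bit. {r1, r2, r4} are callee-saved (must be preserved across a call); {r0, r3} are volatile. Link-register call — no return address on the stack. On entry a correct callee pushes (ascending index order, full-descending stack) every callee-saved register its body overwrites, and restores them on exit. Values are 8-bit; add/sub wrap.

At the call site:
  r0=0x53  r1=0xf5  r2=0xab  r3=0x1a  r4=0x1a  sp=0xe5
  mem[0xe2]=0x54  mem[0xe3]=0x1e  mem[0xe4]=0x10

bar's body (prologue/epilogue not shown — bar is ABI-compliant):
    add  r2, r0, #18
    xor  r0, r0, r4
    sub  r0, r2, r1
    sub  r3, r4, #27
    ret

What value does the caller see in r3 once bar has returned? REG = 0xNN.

prologue: push r2 → mem[0xe4]=0xab, sp=0xe4
body[0] add  r2, r0, #18 → r2=0x65
body[1] xor  r0, r0, r4 → r0=0x49
body[2] sub  r0, r2, r1 → r0=0x70
body[3] sub  r3, r4, #27 → r3=0xff
epilogue: pop r2=0xab, sp=0xe5
r3 is caller-saved → body value

REG = 0xff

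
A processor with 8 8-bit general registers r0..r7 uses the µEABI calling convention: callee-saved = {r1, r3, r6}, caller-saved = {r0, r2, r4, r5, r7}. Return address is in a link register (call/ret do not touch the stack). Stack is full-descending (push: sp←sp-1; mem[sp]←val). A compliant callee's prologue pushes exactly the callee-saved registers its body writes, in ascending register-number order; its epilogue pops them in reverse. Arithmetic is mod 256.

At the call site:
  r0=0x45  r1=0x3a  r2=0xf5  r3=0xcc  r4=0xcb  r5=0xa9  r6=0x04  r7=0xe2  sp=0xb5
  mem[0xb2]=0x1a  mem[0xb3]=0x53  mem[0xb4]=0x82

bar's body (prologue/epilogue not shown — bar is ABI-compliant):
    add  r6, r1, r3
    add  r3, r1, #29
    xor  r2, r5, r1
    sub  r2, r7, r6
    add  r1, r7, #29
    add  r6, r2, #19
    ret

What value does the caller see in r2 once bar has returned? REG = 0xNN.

REG = 0xdc

prologue: push r1 -> mem[0xb4]=0x3a, sp=0xb4
prologue: push r3 -> mem[0xb3]=0xcc, sp=0xb3
prologue: push r6 -> mem[0xb2]=0x04, sp=0xb2
body[0] add  r6, r1, r3 -> r6=0x06
body[1] add  r3, r1, #29 -> r3=0x57
body[2] xor  r2, r5, r1 -> r2=0x93
body[3] sub  r2, r7, r6 -> r2=0xdc
body[4] add  r1, r7, #29 -> r1=0xff
body[5] add  r6, r2, #19 -> r6=0xef
epilogue: pop r6=0x04, sp=0xb3
epilogue: pop r3=0xcc, sp=0xb4
epilogue: pop r1=0x3a, sp=0xb5
r2 is caller-saved -> body value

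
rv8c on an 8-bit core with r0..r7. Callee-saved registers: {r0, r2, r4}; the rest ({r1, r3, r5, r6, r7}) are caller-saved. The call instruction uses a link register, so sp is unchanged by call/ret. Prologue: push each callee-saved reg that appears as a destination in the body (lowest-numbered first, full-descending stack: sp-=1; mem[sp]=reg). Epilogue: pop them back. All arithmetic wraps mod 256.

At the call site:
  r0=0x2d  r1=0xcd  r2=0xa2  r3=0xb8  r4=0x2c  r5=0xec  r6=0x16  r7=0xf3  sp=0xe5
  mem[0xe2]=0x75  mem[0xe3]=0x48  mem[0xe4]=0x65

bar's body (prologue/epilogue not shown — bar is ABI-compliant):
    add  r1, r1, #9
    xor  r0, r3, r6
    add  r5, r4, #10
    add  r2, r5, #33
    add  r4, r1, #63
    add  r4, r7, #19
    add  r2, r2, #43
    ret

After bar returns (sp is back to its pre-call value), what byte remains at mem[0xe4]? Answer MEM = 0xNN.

MEM = 0x2d

prologue: push r0 -> mem[0xe4]=0x2d, sp=0xe4
prologue: push r2 -> mem[0xe3]=0xa2, sp=0xe3
prologue: push r4 -> mem[0xe2]=0x2c, sp=0xe2
body[0] add  r1, r1, #9 -> r1=0xd6
body[1] xor  r0, r3, r6 -> r0=0xae
body[2] add  r5, r4, #10 -> r5=0x36
body[3] add  r2, r5, #33 -> r2=0x57
body[4] add  r4, r1, #63 -> r4=0x15
body[5] add  r4, r7, #19 -> r4=0x06
body[6] add  r2, r2, #43 -> r2=0x82
epilogue: pop r4=0x2c, sp=0xe3
epilogue: pop r2=0xa2, sp=0xe4
epilogue: pop r0=0x2d, sp=0xe5
prologue pushed ['r0', 'r2', 'r4'] at ['0xe4', '0xe3', '0xe2']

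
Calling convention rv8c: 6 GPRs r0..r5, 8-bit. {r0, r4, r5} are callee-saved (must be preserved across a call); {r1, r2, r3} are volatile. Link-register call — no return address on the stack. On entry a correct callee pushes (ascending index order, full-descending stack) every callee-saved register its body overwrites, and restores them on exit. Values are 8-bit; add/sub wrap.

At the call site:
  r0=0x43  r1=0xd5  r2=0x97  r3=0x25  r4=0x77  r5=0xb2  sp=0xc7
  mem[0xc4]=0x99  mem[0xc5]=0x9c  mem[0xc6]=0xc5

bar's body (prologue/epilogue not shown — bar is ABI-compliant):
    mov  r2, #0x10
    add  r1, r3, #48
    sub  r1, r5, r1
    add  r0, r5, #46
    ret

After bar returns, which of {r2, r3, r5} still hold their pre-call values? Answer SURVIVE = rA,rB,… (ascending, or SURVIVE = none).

prologue: push r0 → mem[0xc6]=0x43, sp=0xc6
body[0] mov  r2, #0x10 → r2=0x10
body[1] add  r1, r3, #48 → r1=0x55
body[2] sub  r1, r5, r1 → r1=0x5d
body[3] add  r0, r5, #46 → r0=0xe0
epilogue: pop r0=0x43, sp=0xc7
r2: caller-saved, written=True
r3: caller-saved, written=False
r5: callee-saved, written=False

SURVIVE = r3,r5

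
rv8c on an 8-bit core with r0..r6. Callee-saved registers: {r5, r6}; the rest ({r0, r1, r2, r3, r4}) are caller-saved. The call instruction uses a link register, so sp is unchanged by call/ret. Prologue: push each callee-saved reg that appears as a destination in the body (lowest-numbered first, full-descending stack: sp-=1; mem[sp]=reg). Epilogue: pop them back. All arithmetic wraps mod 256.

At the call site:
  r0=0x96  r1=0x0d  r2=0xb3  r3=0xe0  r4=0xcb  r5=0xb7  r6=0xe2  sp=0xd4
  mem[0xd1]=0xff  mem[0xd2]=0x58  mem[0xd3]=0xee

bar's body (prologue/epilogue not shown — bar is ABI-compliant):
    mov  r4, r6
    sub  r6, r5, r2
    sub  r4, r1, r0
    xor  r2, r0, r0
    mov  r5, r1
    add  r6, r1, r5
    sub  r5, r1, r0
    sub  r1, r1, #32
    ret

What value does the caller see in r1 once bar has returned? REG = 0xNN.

REG = 0xed

prologue: push r5 → mem[0xd3]=0xb7, sp=0xd3
prologue: push r6 → mem[0xd2]=0xe2, sp=0xd2
body[0] mov  r4, r6 → r4=0xe2
body[1] sub  r6, r5, r2 → r6=0x04
body[2] sub  r4, r1, r0 → r4=0x77
body[3] xor  r2, r0, r0 → r2=0x00
body[4] mov  r5, r1 → r5=0x0d
body[5] add  r6, r1, r5 → r6=0x1a
body[6] sub  r5, r1, r0 → r5=0x77
body[7] sub  r1, r1, #32 → r1=0xed
epilogue: pop r6=0xe2, sp=0xd3
epilogue: pop r5=0xb7, sp=0xd4
r1 is caller-saved → body value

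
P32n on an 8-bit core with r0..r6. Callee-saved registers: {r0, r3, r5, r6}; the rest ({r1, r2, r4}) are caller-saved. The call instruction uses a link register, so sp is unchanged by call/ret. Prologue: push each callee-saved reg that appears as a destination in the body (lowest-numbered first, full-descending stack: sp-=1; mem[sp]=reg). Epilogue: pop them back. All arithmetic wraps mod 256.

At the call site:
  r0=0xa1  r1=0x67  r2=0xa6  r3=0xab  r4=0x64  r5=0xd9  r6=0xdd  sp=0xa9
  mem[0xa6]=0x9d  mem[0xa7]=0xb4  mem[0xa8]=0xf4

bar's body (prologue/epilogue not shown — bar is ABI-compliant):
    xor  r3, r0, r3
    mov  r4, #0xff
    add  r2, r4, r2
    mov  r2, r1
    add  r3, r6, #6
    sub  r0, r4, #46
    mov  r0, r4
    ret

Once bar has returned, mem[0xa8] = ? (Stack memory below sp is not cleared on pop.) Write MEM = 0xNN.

MEM = 0xa1

prologue: push r0 -> mem[0xa8]=0xa1, sp=0xa8
prologue: push r3 -> mem[0xa7]=0xab, sp=0xa7
body[0] xor  r3, r0, r3 -> r3=0x0a
body[1] mov  r4, #0xff -> r4=0xff
body[2] add  r2, r4, r2 -> r2=0xa5
body[3] mov  r2, r1 -> r2=0x67
body[4] add  r3, r6, #6 -> r3=0xe3
body[5] sub  r0, r4, #46 -> r0=0xd1
body[6] mov  r0, r4 -> r0=0xff
epilogue: pop r3=0xab, sp=0xa8
epilogue: pop r0=0xa1, sp=0xa9
prologue pushed ['r0', 'r3'] at ['0xa8', '0xa7']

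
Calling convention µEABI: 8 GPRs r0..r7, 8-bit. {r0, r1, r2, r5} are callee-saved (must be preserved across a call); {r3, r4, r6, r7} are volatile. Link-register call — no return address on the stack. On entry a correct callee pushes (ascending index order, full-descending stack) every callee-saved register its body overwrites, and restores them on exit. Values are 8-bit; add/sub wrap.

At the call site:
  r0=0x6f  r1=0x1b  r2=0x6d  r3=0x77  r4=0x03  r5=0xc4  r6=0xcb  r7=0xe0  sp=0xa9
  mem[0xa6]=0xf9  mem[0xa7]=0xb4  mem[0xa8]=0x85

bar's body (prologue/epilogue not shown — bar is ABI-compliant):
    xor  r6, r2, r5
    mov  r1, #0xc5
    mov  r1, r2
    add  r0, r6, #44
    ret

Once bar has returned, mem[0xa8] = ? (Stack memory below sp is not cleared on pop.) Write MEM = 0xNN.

prologue: push r0 -> mem[0xa8]=0x6f, sp=0xa8
prologue: push r1 -> mem[0xa7]=0x1b, sp=0xa7
body[0] xor  r6, r2, r5 -> r6=0xa9
body[1] mov  r1, #0xc5 -> r1=0xc5
body[2] mov  r1, r2 -> r1=0x6d
body[3] add  r0, r6, #44 -> r0=0xd5
epilogue: pop r1=0x1b, sp=0xa8
epilogue: pop r0=0x6f, sp=0xa9
prologue pushed ['r0', 'r1'] at ['0xa8', '0xa7']

MEM = 0x6f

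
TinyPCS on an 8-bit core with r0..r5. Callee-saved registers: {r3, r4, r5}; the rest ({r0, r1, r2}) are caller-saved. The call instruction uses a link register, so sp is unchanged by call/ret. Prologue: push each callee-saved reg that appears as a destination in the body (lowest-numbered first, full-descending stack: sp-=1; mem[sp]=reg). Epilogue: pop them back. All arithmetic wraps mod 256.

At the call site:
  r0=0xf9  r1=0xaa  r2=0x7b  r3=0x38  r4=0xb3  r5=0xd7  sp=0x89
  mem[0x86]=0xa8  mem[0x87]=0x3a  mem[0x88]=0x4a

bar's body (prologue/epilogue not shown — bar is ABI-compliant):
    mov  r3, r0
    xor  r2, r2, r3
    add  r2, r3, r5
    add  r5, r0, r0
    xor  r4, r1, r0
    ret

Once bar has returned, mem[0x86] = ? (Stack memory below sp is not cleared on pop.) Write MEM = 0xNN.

MEM = 0xd7

prologue: push r3 → mem[0x88]=0x38, sp=0x88
prologue: push r4 → mem[0x87]=0xb3, sp=0x87
prologue: push r5 → mem[0x86]=0xd7, sp=0x86
body[0] mov  r3, r0 → r3=0xf9
body[1] xor  r2, r2, r3 → r2=0x82
body[2] add  r2, r3, r5 → r2=0xd0
body[3] add  r5, r0, r0 → r5=0xf2
body[4] xor  r4, r1, r0 → r4=0x53
epilogue: pop r5=0xd7, sp=0x87
epilogue: pop r4=0xb3, sp=0x88
epilogue: pop r3=0x38, sp=0x89
prologue pushed ['r3', 'r4', 'r5'] at ['0x88', '0x87', '0x86']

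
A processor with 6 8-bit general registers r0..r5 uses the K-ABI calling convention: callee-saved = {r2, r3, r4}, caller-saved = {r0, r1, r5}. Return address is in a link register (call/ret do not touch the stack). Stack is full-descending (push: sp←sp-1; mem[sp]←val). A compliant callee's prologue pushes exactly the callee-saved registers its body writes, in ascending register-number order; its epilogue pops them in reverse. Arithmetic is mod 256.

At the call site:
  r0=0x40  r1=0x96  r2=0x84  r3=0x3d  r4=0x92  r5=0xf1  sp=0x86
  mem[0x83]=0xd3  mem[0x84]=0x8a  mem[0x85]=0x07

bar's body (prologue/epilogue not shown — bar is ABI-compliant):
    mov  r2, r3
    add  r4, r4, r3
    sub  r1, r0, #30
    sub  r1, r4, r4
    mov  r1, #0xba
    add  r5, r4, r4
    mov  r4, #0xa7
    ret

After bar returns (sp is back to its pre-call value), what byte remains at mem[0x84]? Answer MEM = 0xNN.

prologue: push r2 → mem[0x85]=0x84, sp=0x85
prologue: push r4 → mem[0x84]=0x92, sp=0x84
body[0] mov  r2, r3 → r2=0x3d
body[1] add  r4, r4, r3 → r4=0xcf
body[2] sub  r1, r0, #30 → r1=0x22
body[3] sub  r1, r4, r4 → r1=0x00
body[4] mov  r1, #0xba → r1=0xba
body[5] add  r5, r4, r4 → r5=0x9e
body[6] mov  r4, #0xa7 → r4=0xa7
epilogue: pop r4=0x92, sp=0x85
epilogue: pop r2=0x84, sp=0x86
prologue pushed ['r2', 'r4'] at ['0x85', '0x84']

MEM = 0x92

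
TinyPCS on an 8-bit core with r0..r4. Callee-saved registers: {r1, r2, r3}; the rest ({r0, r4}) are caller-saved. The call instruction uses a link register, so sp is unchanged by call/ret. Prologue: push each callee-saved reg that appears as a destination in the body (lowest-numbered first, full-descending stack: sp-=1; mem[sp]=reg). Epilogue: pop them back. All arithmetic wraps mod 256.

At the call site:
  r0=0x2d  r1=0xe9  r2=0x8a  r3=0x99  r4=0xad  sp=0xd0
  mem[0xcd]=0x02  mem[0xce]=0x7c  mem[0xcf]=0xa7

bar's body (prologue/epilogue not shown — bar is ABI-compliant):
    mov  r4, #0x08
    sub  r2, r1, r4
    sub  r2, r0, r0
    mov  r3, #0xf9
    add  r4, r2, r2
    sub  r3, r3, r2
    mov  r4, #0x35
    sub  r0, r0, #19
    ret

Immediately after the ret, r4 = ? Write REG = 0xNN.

prologue: push r2 -> mem[0xcf]=0x8a, sp=0xcf
prologue: push r3 -> mem[0xce]=0x99, sp=0xce
body[0] mov  r4, #0x08 -> r4=0x08
body[1] sub  r2, r1, r4 -> r2=0xe1
body[2] sub  r2, r0, r0 -> r2=0x00
body[3] mov  r3, #0xf9 -> r3=0xf9
body[4] add  r4, r2, r2 -> r4=0x00
body[5] sub  r3, r3, r2 -> r3=0xf9
body[6] mov  r4, #0x35 -> r4=0x35
body[7] sub  r0, r0, #19 -> r0=0x1a
epilogue: pop r3=0x99, sp=0xcf
epilogue: pop r2=0x8a, sp=0xd0
r4 is caller-saved -> body value

REG = 0x35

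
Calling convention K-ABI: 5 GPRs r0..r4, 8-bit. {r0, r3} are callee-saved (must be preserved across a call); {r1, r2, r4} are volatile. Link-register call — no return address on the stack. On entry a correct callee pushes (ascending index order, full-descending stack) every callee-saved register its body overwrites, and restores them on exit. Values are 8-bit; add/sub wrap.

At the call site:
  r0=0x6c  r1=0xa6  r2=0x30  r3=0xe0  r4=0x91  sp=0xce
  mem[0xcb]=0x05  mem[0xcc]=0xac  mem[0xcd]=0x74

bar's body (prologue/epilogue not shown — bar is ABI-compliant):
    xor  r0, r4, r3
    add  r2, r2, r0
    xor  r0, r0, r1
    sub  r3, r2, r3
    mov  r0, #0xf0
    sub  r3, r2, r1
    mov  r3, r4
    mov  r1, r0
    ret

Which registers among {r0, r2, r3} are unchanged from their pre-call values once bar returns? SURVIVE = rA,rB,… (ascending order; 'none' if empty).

SURVIVE = r0,r3

prologue: push r0 → mem[0xcd]=0x6c, sp=0xcd
prologue: push r3 → mem[0xcc]=0xe0, sp=0xcc
body[0] xor  r0, r4, r3 → r0=0x71
body[1] add  r2, r2, r0 → r2=0xa1
body[2] xor  r0, r0, r1 → r0=0xd7
body[3] sub  r3, r2, r3 → r3=0xc1
body[4] mov  r0, #0xf0 → r0=0xf0
body[5] sub  r3, r2, r1 → r3=0xfb
body[6] mov  r3, r4 → r3=0x91
body[7] mov  r1, r0 → r1=0xf0
epilogue: pop r3=0xe0, sp=0xcd
epilogue: pop r0=0x6c, sp=0xce
r0: callee-saved, written=True
r2: caller-saved, written=True
r3: callee-saved, written=True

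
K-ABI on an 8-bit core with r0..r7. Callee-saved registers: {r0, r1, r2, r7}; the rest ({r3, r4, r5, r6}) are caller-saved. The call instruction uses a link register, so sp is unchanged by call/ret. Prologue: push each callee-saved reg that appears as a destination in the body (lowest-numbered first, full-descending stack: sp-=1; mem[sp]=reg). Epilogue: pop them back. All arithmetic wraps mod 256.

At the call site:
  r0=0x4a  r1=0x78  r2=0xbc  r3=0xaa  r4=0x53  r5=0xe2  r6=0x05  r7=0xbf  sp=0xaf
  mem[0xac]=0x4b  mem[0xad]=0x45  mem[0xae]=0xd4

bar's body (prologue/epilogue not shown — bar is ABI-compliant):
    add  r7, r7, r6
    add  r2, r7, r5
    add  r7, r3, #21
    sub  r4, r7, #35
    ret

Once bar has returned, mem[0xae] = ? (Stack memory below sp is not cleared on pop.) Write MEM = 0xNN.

MEM = 0xbc

prologue: push r2 → mem[0xae]=0xbc, sp=0xae
prologue: push r7 → mem[0xad]=0xbf, sp=0xad
body[0] add  r7, r7, r6 → r7=0xc4
body[1] add  r2, r7, r5 → r2=0xa6
body[2] add  r7, r3, #21 → r7=0xbf
body[3] sub  r4, r7, #35 → r4=0x9c
epilogue: pop r7=0xbf, sp=0xae
epilogue: pop r2=0xbc, sp=0xaf
prologue pushed ['r2', 'r7'] at ['0xae', '0xad']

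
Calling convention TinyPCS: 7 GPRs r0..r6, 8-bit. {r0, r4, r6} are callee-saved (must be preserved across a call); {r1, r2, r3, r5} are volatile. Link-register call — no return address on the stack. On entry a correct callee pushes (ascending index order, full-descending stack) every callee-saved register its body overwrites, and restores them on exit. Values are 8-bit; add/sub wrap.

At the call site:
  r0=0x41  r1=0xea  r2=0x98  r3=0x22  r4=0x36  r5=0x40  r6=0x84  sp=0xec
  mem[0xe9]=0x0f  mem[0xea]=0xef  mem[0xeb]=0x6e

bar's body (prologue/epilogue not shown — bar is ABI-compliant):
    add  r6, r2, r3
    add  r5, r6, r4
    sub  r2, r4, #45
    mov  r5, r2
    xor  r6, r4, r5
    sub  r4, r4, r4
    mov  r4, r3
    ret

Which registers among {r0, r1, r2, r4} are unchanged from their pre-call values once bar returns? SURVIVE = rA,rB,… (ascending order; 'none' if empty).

prologue: push r4 -> mem[0xeb]=0x36, sp=0xeb
prologue: push r6 -> mem[0xea]=0x84, sp=0xea
body[0] add  r6, r2, r3 -> r6=0xba
body[1] add  r5, r6, r4 -> r5=0xf0
body[2] sub  r2, r4, #45 -> r2=0x09
body[3] mov  r5, r2 -> r5=0x09
body[4] xor  r6, r4, r5 -> r6=0x3f
body[5] sub  r4, r4, r4 -> r4=0x00
body[6] mov  r4, r3 -> r4=0x22
epilogue: pop r6=0x84, sp=0xeb
epilogue: pop r4=0x36, sp=0xec
r0: callee-saved, written=False
r1: caller-saved, written=False
r2: caller-saved, written=True
r4: callee-saved, written=True

SURVIVE = r0,r1,r4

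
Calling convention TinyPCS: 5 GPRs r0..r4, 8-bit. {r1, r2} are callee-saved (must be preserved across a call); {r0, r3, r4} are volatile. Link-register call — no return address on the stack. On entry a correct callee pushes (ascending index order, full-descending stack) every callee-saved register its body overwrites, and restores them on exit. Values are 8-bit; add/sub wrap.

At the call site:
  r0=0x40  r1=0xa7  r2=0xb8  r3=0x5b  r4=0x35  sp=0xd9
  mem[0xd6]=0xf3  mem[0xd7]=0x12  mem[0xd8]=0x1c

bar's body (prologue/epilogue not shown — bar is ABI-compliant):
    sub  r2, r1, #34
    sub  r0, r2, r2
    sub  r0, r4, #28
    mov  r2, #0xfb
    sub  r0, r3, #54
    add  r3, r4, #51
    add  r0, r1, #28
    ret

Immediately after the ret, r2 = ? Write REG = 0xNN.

prologue: push r2 -> mem[0xd8]=0xb8, sp=0xd8
body[0] sub  r2, r1, #34 -> r2=0x85
body[1] sub  r0, r2, r2 -> r0=0x00
body[2] sub  r0, r4, #28 -> r0=0x19
body[3] mov  r2, #0xfb -> r2=0xfb
body[4] sub  r0, r3, #54 -> r0=0x25
body[5] add  r3, r4, #51 -> r3=0x68
body[6] add  r0, r1, #28 -> r0=0xc3
epilogue: pop r2=0xb8, sp=0xd9
r2 is callee-saved -> restored

REG = 0xb8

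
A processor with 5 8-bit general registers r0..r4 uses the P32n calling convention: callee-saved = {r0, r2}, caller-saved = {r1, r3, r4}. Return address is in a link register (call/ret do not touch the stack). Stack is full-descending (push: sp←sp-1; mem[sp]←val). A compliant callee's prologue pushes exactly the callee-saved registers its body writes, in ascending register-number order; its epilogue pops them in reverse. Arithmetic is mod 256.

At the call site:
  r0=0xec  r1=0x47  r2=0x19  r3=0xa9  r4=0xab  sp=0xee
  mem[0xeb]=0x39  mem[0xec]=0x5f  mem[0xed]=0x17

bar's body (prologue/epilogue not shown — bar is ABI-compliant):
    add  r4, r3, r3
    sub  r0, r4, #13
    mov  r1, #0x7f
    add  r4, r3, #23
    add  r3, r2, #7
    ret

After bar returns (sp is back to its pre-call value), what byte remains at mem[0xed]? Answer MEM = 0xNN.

MEM = 0xec

prologue: push r0 -> mem[0xed]=0xec, sp=0xed
body[0] add  r4, r3, r3 -> r4=0x52
body[1] sub  r0, r4, #13 -> r0=0x45
body[2] mov  r1, #0x7f -> r1=0x7f
body[3] add  r4, r3, #23 -> r4=0xc0
body[4] add  r3, r2, #7 -> r3=0x20
epilogue: pop r0=0xec, sp=0xee
prologue pushed ['r0'] at ['0xed']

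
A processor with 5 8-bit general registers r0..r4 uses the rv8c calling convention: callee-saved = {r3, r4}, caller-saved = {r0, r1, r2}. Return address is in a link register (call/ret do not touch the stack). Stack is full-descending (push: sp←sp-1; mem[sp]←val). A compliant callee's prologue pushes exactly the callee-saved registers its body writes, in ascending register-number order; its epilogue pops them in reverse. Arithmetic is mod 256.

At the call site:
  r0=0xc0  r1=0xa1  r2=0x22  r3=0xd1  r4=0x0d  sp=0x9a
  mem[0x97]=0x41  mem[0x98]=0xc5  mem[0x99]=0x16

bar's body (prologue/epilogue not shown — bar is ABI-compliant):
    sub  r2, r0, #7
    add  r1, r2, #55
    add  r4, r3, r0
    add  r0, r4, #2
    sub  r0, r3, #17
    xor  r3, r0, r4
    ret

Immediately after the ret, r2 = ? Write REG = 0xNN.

REG = 0xb9

prologue: push r3 -> mem[0x99]=0xd1, sp=0x99
prologue: push r4 -> mem[0x98]=0x0d, sp=0x98
body[0] sub  r2, r0, #7 -> r2=0xb9
body[1] add  r1, r2, #55 -> r1=0xf0
body[2] add  r4, r3, r0 -> r4=0x91
body[3] add  r0, r4, #2 -> r0=0x93
body[4] sub  r0, r3, #17 -> r0=0xc0
body[5] xor  r3, r0, r4 -> r3=0x51
epilogue: pop r4=0x0d, sp=0x99
epilogue: pop r3=0xd1, sp=0x9a
r2 is caller-saved -> body value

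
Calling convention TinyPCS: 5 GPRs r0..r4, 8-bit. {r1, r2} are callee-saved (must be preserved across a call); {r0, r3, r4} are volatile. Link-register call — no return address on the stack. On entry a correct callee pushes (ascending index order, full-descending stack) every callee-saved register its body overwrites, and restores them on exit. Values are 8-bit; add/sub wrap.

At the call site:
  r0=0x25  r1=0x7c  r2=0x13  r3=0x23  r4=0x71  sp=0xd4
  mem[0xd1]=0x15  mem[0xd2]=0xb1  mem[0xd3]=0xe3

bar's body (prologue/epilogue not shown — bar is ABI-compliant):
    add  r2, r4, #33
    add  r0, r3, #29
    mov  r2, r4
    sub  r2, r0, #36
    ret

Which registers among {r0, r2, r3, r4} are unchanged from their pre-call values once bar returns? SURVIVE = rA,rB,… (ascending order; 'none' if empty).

SURVIVE = r2,r3,r4

prologue: push r2 → mem[0xd3]=0x13, sp=0xd3
body[0] add  r2, r4, #33 → r2=0x92
body[1] add  r0, r3, #29 → r0=0x40
body[2] mov  r2, r4 → r2=0x71
body[3] sub  r2, r0, #36 → r2=0x1c
epilogue: pop r2=0x13, sp=0xd4
r0: caller-saved, written=True
r2: callee-saved, written=True
r3: caller-saved, written=False
r4: caller-saved, written=False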